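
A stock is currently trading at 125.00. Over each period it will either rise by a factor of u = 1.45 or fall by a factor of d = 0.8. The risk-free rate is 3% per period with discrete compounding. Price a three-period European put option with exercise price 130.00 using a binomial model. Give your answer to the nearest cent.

21.97

Risk-neutral probability p = (1 + 0.03 − 0.8)/(1.45 − 0.8) = 0.2300/0.6500 = 0.3538
Terminal stock prices: S_uuu = 381.1, S_uud = 210.2, S_udd = 116, S_ddd = 64
Terminal payoffs (K − S): max(-251.1, 0) = 0, max(-80.25, 0) = 0, max(14, 0) = 14, max(66, 0) = 66
Node uu (S = 262.8): V_uu = 1/1.03·[0.3538·0.0000 + 0.6462·0.0000] = 0.0000
Node ud (S = 145): V_ud = 1/1.03·[0.3538·0.0000 + 0.6462·14.0000] = 8.7827
Node dd (S = 80): V_dd = 1/1.03·[0.3538·14.0000 + 0.6462·66.0000] = 46.2136
Node u (S = 181.2): V_u = 1/1.03·[0.3538·0.0000 + 0.6462·8.7827] = 5.5097
Node d (S = 100): V_d = 1/1.03·[0.3538·8.7827 + 0.6462·46.2136] = 32.0085
Node 0 (S = 125): V_0 = 1/1.03·[0.3538·5.5097 + 0.6462·32.0085] = 21.9728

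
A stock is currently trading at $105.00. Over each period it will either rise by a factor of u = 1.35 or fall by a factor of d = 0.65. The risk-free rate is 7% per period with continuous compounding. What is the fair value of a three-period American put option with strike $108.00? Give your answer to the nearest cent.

$18.39

Risk-neutral probability p = (e^0.07 − 0.65)/(1.35 − 0.65) = 0.4225/0.7000 = 0.6036
Terminal stock prices: S_uuu = 258.3, S_uud = 124.4, S_udd = 59.89, S_ddd = 28.84
Terminal payoffs (K − S): max(-150.3, 0) = 0, max(-16.39, 0) = 0, max(48.11, 0) = 48.11, max(79.16, 0) = 79.16
Node uu (S = 191.4): continuation = e^(−0.07)·[0.6036·0.0000 + 0.3964·0.0000] = 0.0000; exercise value = 0.0000 ≤ continuation, so V_uu = 0.0000
Node ud (S = 92.14): continuation = e^(−0.07)·[0.6036·0.0000 + 0.3964·48.1106] = 17.7825; exercise value = 15.8625 ≤ continuation, so V_ud = 17.7825
Node dd (S = 44.36): continuation = e^(−0.07)·[0.6036·48.1106 + 0.3964·79.1644] = 56.3360; exercise value = 63.6375 > continuation, so V_dd = 63.6375 (exercise)
Node u (S = 141.8): continuation = e^(−0.07)·[0.6036·0.0000 + 0.3964·17.7825] = 6.5727; exercise value = 0.0000 ≤ continuation, so V_u = 6.5727
Node d (S = 68.25): continuation = e^(−0.07)·[0.6036·17.7825 + 0.3964·63.6375] = 33.5291; exercise value = 39.7500 > continuation, so V_d = 39.7500 (exercise)
Node 0 (S = 105): continuation = e^(−0.07)·[0.6036·6.5727 + 0.3964·39.7500] = 18.3912; exercise value = 3.0000 ≤ continuation, so V_0 = 18.3912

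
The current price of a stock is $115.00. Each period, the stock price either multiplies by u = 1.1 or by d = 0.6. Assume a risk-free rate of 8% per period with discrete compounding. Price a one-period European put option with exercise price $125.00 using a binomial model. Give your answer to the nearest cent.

$2.07

Risk-neutral probability p = (1 + 0.08 − 0.6)/(1.1 − 0.6) = 0.4800/0.5000 = 0.9600
Terminal stock prices: S_u = 126.5, S_d = 69
Terminal payoffs (K − S): max(-1.5, 0) = 0, max(56, 0) = 56
Node 0 (S = 115): V_0 = 1/1.08·[0.9600·0.0000 + 0.0400·56.0000] = 2.0741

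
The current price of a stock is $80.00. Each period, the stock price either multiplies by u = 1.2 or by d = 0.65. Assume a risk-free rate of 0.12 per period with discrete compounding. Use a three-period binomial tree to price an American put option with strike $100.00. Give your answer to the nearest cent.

$20.00

Risk-neutral probability p = (1 + 0.12 − 0.65)/(1.2 − 0.65) = 0.4700/0.5500 = 0.8545
Terminal stock prices: S_uuu = 138.2, S_uud = 74.88, S_udd = 40.56, S_ddd = 21.97
Terminal payoffs (K − S): max(-38.24, 0) = 0, max(25.12, 0) = 25.12, max(59.44, 0) = 59.44, max(78.03, 0) = 78.03
Node uu (S = 115.2): continuation = 1/1.12·[0.8545·0.0000 + 0.1455·25.1200] = 3.2623; exercise value = 0.0000 ≤ continuation, so V_uu = 3.2623
Node ud (S = 62.4): continuation = 1/1.12·[0.8545·25.1200 + 0.1455·59.4400] = 26.8857; exercise value = 37.6000 > continuation, so V_ud = 37.6000 (exercise)
Node dd (S = 33.8): continuation = 1/1.12·[0.8545·59.4400 + 0.1455·78.0300] = 55.4857; exercise value = 66.2000 > continuation, so V_dd = 66.2000 (exercise)
Node u (S = 96): continuation = 1/1.12·[0.8545·3.2623 + 0.1455·37.6000] = 7.3722; exercise value = 4.0000 ≤ continuation, so V_u = 7.3722
Node d (S = 52): continuation = 1/1.12·[0.8545·37.6000 + 0.1455·66.2000] = 37.2857; exercise value = 48.0000 > continuation, so V_d = 48.0000 (exercise)
Node 0 (S = 80): continuation = 1/1.12·[0.8545·7.3722 + 0.1455·48.0000] = 11.8587; exercise value = 20.0000 > continuation, so V_0 = 20.0000 (exercise)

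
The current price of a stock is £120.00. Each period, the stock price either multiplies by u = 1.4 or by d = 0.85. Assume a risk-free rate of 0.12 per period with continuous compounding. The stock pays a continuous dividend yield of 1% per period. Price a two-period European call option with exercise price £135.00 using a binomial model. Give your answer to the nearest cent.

Per-period risk-free factor R = e^0.12 = 1.1275; dividend-adjusted growth = e^(0.12−0.01) = 1.1163.
Risk-neutral probability p = (1.1163 − 0.85)/(1.4 − 0.85) = 0.2663/0.5500 = 0.4841
Terminal stock prices: S_uu = 235.2, S_ud = 142.8, S_dd = 86.7
Terminal payoffs (S − K): max(100.2, 0) = 100.2, max(7.8, 0) = 7.8, max(-48.3, 0) = 0
Node u (S = 168): V_u = e^(−0.12)·[0.4841·100.2000 + 0.5159·7.8000] = 46.5941
Node d (S = 102): V_d = e^(−0.12)·[0.4841·7.8000 + 0.5159·0.0000] = 3.3493
Node 0 (S = 120): V_0 = e^(−0.12)·[0.4841·46.5941 + 0.5159·3.3493] = 21.5397

£21.54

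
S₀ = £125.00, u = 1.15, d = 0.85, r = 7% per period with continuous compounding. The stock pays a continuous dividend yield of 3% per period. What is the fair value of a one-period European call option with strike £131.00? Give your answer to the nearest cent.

Per-period risk-free factor R = e^0.07 = 1.0725; dividend-adjusted growth = e^(0.07−0.03) = 1.0408.
Risk-neutral probability p = (1.0408 − 0.85)/(1.15 − 0.85) = 0.1908/0.3000 = 0.6360
Terminal stock prices: S_u = 143.8, S_d = 106.2
Terminal payoffs (S − K): max(12.75, 0) = 12.75, max(-24.75, 0) = 0
Node 0 (S = 125): V_0 = e^(−0.07)·[0.6360·12.7500 + 0.3640·0.0000] = 7.5612

£7.56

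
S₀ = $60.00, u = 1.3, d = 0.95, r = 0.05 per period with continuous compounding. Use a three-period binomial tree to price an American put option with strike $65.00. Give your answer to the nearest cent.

$5.41

Risk-neutral probability p = (e^0.05 − 0.95)/(1.3 − 0.95) = 0.1013/0.3500 = 0.2893
Terminal stock prices: S_uuu = 131.8, S_uud = 96.33, S_udd = 70.39, S_ddd = 51.44
Terminal payoffs (K − S): max(-66.82, 0) = 0, max(-31.33, 0) = 0, max(-5.395, 0) = 0, max(13.56, 0) = 13.56
Node uu (S = 101.4): continuation = e^(−0.05)·[0.2893·0.0000 + 0.7107·0.0000] = 0.0000; exercise value = 0.0000 ≤ continuation, so V_uu = 0.0000
Node ud (S = 74.1): continuation = e^(−0.05)·[0.2893·0.0000 + 0.7107·0.0000] = 0.0000; exercise value = 0.0000 ≤ continuation, so V_ud = 0.0000
Node dd (S = 54.15): continuation = e^(−0.05)·[0.2893·0.0000 + 0.7107·13.5575] = 9.1648; exercise value = 10.8500 > continuation, so V_dd = 10.8500 (exercise)
Node u (S = 78): continuation = e^(−0.05)·[0.2893·0.0000 + 0.7107·0.0000] = 0.0000; exercise value = 0.0000 ≤ continuation, so V_u = 0.0000
Node d (S = 57): continuation = e^(−0.05)·[0.2893·0.0000 + 0.7107·10.8500] = 7.3345; exercise value = 8.0000 > continuation, so V_d = 8.0000 (exercise)
Node 0 (S = 60): continuation = e^(−0.05)·[0.2893·0.0000 + 0.7107·8.0000] = 5.4080; exercise value = 5.0000 ≤ continuation, so V_0 = 5.4080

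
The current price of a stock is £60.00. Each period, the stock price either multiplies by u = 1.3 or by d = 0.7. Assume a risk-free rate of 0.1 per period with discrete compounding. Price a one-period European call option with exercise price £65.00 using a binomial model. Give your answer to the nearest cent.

£7.88

Risk-neutral probability p = (1 + 0.1 − 0.7)/(1.3 − 0.7) = 0.4000/0.6000 = 0.6667
Terminal stock prices: S_u = 78, S_d = 42
Terminal payoffs (S − K): max(13, 0) = 13, max(-23, 0) = 0
Node 0 (S = 60): V_0 = 1/1.1·[0.6667·13.0000 + 0.3333·0.0000] = 7.8788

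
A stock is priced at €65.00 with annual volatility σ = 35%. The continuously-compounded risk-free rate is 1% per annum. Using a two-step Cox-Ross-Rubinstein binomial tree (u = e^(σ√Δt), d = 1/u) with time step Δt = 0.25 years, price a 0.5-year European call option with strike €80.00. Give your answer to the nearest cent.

€2.62

CRR parameters: u = e^(σ√Δt) = e^(0.35·√0.25) = 1.1912, d = 1/u = 0.8395
Per-period rate: rΔt = 0.01·0.25 = 0.0025, so R = e^0.0025 = 1.0025
Risk-neutral probability p = (e^0.0025 − 0.8395)/(1.1912 − 0.8395) = 0.1630/0.3518 = 0.4635
Terminal stock prices: S_uu = 92.24, S_ud = 65, S_dd = 45.8
Terminal payoffs (S − K): max(12.24, 0) = 12.24, max(-15, 0) = 0, max(-34.2, 0) = 0
Node u (S = 77.43): V_u = e^(−0.0025)·[0.4635·12.2394 + 0.5365·0.0000] = 5.6585
Node d (S = 54.56): V_d = e^(−0.0025)·[0.4635·0.0000 + 0.5365·0.0000] = 0.0000
Node 0 (S = 65): V_0 = e^(−0.0025)·[0.4635·5.6585 + 0.5365·0.0000] = 2.6160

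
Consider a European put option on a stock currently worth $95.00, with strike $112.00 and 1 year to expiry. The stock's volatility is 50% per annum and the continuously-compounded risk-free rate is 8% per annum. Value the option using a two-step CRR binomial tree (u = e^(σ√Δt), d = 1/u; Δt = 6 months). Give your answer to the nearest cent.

CRR parameters: u = e^(σ√Δt) = e^(0.5·√0.5) = 1.4241, d = 1/u = 0.7022
Per-period rate: rΔt = 0.08·0.5 = 0.04, so R = e^0.04 = 1.0408
Risk-neutral probability p = (e^0.04 − 0.7022)/(1.4241 − 0.7022) = 0.3386/0.7219 = 0.4691
Terminal stock prices: S_uu = 192.7, S_ud = 95, S_dd = 46.84
Terminal payoffs (K − S): max(-80.67, 0) = 0, max(17, 0) = 17, max(65.16, 0) = 65.16
Node u (S = 135.3): V_u = e^(−0.04)·[0.4691·0.0000 + 0.5309·17.0000] = 8.6722
Node d (S = 66.71): V_d = e^(−0.04)·[0.4691·17.0000 + 0.5309·65.1585] = 40.9005
Node 0 (S = 95): V_0 = e^(−0.04)·[0.4691·8.6722 + 0.5309·40.9005] = 24.7728

$24.77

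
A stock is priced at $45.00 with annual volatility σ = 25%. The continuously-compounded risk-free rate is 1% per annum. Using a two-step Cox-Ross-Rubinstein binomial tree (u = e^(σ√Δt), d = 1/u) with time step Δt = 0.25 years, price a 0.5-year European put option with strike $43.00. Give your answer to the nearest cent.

$2.15

CRR parameters: u = e^(σ√Δt) = e^(0.25·√0.25) = 1.1331, d = 1/u = 0.8825
Per-period rate: rΔt = 0.01·0.25 = 0.0025, so R = e^0.0025 = 1.0025
Risk-neutral probability p = (e^0.0025 − 0.8825)/(1.1331 − 0.8825) = 0.1200/0.2507 = 0.4788
Terminal stock prices: S_uu = 57.78, S_ud = 45, S_dd = 35.05
Terminal payoffs (K − S): max(-14.78, 0) = 0, max(-2, 0) = 0, max(7.954, 0) = 7.954
Node u (S = 50.99): V_u = e^(−0.0025)·[0.4788·0.0000 + 0.5212·0.0000] = 0.0000
Node d (S = 39.71): V_d = e^(−0.0025)·[0.4788·0.0000 + 0.5212·7.9540] = 4.1354
Node 0 (S = 45): V_0 = e^(−0.0025)·[0.4788·0.0000 + 0.5212·4.1354] = 2.1501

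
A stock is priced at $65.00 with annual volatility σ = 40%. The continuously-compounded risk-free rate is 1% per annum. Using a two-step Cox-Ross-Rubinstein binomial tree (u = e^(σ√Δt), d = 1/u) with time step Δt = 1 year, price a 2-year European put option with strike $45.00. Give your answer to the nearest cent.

CRR parameters: u = e^(σ√Δt) = e^(0.4·√1) = 1.4918, d = 1/u = 0.6703
Per-period rate: rΔt = 0.01·1 = 0.01, so R = e^0.01 = 1.0101
Risk-neutral probability p = (e^0.01 − 0.6703)/(1.4918 − 0.6703) = 0.3397/0.8215 = 0.4135
Terminal stock prices: S_uu = 144.7, S_ud = 65, S_dd = 29.21
Terminal payoffs (K − S): max(-99.66, 0) = 0, max(-20, 0) = 0, max(15.79, 0) = 15.79
Node u (S = 96.97): V_u = e^(−0.01)·[0.4135·0.0000 + 0.5865·0.0000] = 0.0000
Node d (S = 43.57): V_d = e^(−0.01)·[0.4135·0.0000 + 0.5865·15.7936] = 9.1701
Node 0 (S = 65): V_0 = e^(−0.01)·[0.4135·0.0000 + 0.5865·9.1701] = 5.3243

$5.32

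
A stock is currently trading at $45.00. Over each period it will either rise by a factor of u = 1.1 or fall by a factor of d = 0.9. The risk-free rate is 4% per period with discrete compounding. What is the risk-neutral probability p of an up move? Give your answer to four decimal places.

Risk-neutral probability p = (1 + 0.04 − 0.9)/(1.1 − 0.9) = 0.1400/0.2000 = 0.7000

p = 0.7000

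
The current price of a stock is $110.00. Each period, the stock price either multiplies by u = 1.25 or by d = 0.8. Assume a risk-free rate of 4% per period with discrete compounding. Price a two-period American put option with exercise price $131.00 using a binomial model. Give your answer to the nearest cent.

$24.13

Risk-neutral probability p = (1 + 0.04 − 0.8)/(1.25 − 0.8) = 0.2400/0.4500 = 0.5333
Terminal stock prices: S_uu = 171.9, S_ud = 110, S_dd = 70.4
Terminal payoffs (K − S): max(-40.88, 0) = 0, max(21, 0) = 21, max(60.6, 0) = 60.6
Node u (S = 137.5): continuation = 1/1.04·[0.5333·0.0000 + 0.4667·21.0000] = 9.4231; exercise value = 0.0000 ≤ continuation, so V_u = 9.4231
Node d (S = 88): continuation = 1/1.04·[0.5333·21.0000 + 0.4667·60.6000] = 37.9615; exercise value = 43.0000 > continuation, so V_d = 43.0000 (exercise)
Node 0 (S = 110): continuation = 1/1.04·[0.5333·9.4231 + 0.4667·43.0000] = 24.1272; exercise value = 21.0000 ≤ continuation, so V_0 = 24.1272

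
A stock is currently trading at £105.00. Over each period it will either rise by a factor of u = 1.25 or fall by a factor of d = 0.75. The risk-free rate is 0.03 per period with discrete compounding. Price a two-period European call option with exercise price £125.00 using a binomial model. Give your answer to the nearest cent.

£11.55

Risk-neutral probability p = (1 + 0.03 − 0.75)/(1.25 − 0.75) = 0.2800/0.5000 = 0.5600
Terminal stock prices: S_uu = 164.1, S_ud = 98.44, S_dd = 59.06
Terminal payoffs (S − K): max(39.06, 0) = 39.06, max(-26.56, 0) = 0, max(-65.94, 0) = 0
Node u (S = 131.2): V_u = 1/1.03·[0.5600·39.0625 + 0.4400·0.0000] = 21.2379
Node d (S = 78.75): V_d = 1/1.03·[0.5600·0.0000 + 0.4400·0.0000] = 0.0000
Node 0 (S = 105): V_0 = 1/1.03·[0.5600·21.2379 + 0.4400·0.0000] = 11.5468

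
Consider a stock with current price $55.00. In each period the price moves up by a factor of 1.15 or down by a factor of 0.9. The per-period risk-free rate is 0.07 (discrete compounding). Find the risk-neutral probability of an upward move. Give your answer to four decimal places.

Risk-neutral probability p = (1 + 0.07 − 0.9)/(1.15 − 0.9) = 0.1700/0.2500 = 0.6800

p = 0.6800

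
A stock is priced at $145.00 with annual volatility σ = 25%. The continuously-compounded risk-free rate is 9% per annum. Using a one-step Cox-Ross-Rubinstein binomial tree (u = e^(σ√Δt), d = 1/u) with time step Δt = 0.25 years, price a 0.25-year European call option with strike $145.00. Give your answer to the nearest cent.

CRR parameters: u = e^(σ√Δt) = e^(0.25·√0.25) = 1.1331, d = 1/u = 0.8825
Per-period rate: rΔt = 0.09·0.25 = 0.0225, so R = e^0.0225 = 1.0228
Risk-neutral probability p = (e^0.0225 − 0.8825)/(1.1331 − 0.8825) = 0.1403/0.2507 = 0.5596
Terminal stock prices: S_u = 164.3, S_d = 128
Terminal payoffs (S − K): max(19.31, 0) = 19.31, max(-17.04, 0) = 0
Node 0 (S = 145): V_0 = e^(−0.0225)·[0.5596·19.3065 + 0.4404·0.0000] = 10.5631

$10.56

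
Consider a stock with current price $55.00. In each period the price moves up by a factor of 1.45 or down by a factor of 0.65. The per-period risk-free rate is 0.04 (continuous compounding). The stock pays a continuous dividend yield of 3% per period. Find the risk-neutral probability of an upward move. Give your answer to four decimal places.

p = 0.4501

Per-period risk-free factor R = e^0.04 = 1.0408; dividend-adjusted growth = e^(0.04−0.03) = 1.0101.
Risk-neutral probability p = (1.0101 − 0.65)/(1.45 − 0.65) = 0.3601/0.8000 = 0.4501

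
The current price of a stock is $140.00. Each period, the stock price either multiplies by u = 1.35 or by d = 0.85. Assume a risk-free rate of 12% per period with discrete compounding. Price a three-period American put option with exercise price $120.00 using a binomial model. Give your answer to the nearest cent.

$3.18

Risk-neutral probability p = (1 + 0.12 − 0.85)/(1.35 − 0.85) = 0.2700/0.5000 = 0.5400
Terminal stock prices: S_uuu = 344.5, S_uud = 216.9, S_udd = 136.6, S_ddd = 85.98
Terminal payoffs (K − S): max(-224.5, 0) = 0, max(-96.88, 0) = 0, max(-16.55, 0) = 0, max(34.02, 0) = 34.02
Node uu (S = 255.2): continuation = 1/1.12·[0.5400·0.0000 + 0.4600·0.0000] = 0.0000; exercise value = 0.0000 ≤ continuation, so V_uu = 0.0000
Node ud (S = 160.7): continuation = 1/1.12·[0.5400·0.0000 + 0.4600·0.0000] = 0.0000; exercise value = 0.0000 ≤ continuation, so V_ud = 0.0000
Node dd (S = 101.1): continuation = 1/1.12·[0.5400·0.0000 + 0.4600·34.0225] = 13.9735; exercise value = 18.8500 > continuation, so V_dd = 18.8500 (exercise)
Node u (S = 189): continuation = 1/1.12·[0.5400·0.0000 + 0.4600·0.0000] = 0.0000; exercise value = 0.0000 ≤ continuation, so V_u = 0.0000
Node d (S = 119): continuation = 1/1.12·[0.5400·0.0000 + 0.4600·18.8500] = 7.7420; exercise value = 1.0000 ≤ continuation, so V_d = 7.7420
Node 0 (S = 140): continuation = 1/1.12·[0.5400·0.0000 + 0.4600·7.7420] = 3.1797; exercise value = 0.0000 ≤ continuation, so V_0 = 3.1797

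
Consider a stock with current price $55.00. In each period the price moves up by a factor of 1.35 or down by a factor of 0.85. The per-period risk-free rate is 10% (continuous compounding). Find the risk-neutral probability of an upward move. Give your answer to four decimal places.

Risk-neutral probability p = (e^0.1 − 0.85)/(1.35 − 0.85) = 0.2552/0.5000 = 0.5103

p = 0.5103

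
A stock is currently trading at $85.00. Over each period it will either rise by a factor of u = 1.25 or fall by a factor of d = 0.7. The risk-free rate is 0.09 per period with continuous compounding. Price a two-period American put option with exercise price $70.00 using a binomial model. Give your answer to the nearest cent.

$2.72

Risk-neutral probability p = (e^0.09 − 0.7)/(1.25 − 0.7) = 0.3942/0.5500 = 0.7167
Terminal stock prices: S_uu = 132.8, S_ud = 74.38, S_dd = 41.65
Terminal payoffs (K − S): max(-62.81, 0) = 0, max(-4.375, 0) = 0, max(28.35, 0) = 28.35
Node u (S = 106.2): continuation = e^(−0.09)·[0.7167·0.0000 + 0.2833·0.0000] = 0.0000; exercise value = 0.0000 ≤ continuation, so V_u = 0.0000
Node d (S = 59.5): continuation = e^(−0.09)·[0.7167·0.0000 + 0.2833·28.3500] = 7.3408; exercise value = 10.5000 > continuation, so V_d = 10.5000 (exercise)
Node 0 (S = 85): continuation = e^(−0.09)·[0.7167·0.0000 + 0.2833·10.5000] = 2.7188; exercise value = 0.0000 ≤ continuation, so V_0 = 2.7188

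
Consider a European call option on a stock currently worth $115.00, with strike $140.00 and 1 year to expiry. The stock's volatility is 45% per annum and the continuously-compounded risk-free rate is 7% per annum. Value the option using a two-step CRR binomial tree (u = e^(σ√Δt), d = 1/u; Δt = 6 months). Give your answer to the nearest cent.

$16.34

CRR parameters: u = e^(σ√Δt) = e^(0.45·√0.5) = 1.3746, d = 1/u = 0.7275
Per-period rate: rΔt = 0.07·0.5 = 0.035, so R = e^0.035 = 1.0356
Risk-neutral probability p = (e^0.035 − 0.7275)/(1.3746 − 0.7275) = 0.3082/0.6472 = 0.4762
Terminal stock prices: S_uu = 217.3, S_ud = 115, S_dd = 60.86
Terminal payoffs (S − K): max(77.31, 0) = 77.31, max(-25, 0) = 0, max(-79.14, 0) = 0
Node u (S = 158.1): V_u = e^(−0.035)·[0.4762·77.3107 + 0.5238·0.0000] = 35.5456
Node d (S = 83.66): V_d = e^(−0.035)·[0.4762·0.0000 + 0.5238·0.0000] = 0.0000
Node 0 (S = 115): V_0 = e^(−0.035)·[0.4762·35.5456 + 0.5238·0.0000] = 16.3430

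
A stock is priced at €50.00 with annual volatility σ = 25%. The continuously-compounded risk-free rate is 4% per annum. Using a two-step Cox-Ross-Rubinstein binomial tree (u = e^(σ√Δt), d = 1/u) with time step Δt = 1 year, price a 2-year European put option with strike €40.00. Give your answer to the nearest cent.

€2.07

CRR parameters: u = e^(σ√Δt) = e^(0.25·√1) = 1.2840, d = 1/u = 0.7788
Per-period rate: rΔt = 0.04·1 = 0.04, so R = e^0.04 = 1.0408
Risk-neutral probability p = (e^0.04 − 0.7788)/(1.2840 − 0.7788) = 0.2620/0.5052 = 0.5186
Terminal stock prices: S_uu = 82.44, S_ud = 50, S_dd = 30.33
Terminal payoffs (K − S): max(-42.44, 0) = 0, max(-10, 0) = 0, max(9.673, 0) = 9.673
Node u (S = 64.2): V_u = e^(−0.04)·[0.5186·0.0000 + 0.4814·0.0000] = 0.0000
Node d (S = 38.94): V_d = e^(−0.04)·[0.5186·0.0000 + 0.4814·9.6735] = 4.4742
Node 0 (S = 50): V_0 = e^(−0.04)·[0.5186·0.0000 + 0.4814·4.4742] = 2.0694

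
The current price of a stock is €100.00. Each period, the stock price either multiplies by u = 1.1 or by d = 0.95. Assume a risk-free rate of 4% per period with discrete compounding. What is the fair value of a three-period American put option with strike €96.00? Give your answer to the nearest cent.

€0.85

Risk-neutral probability p = (1 + 0.04 − 0.95)/(1.1 − 0.95) = 0.0900/0.1500 = 0.6000
Terminal stock prices: S_uuu = 133.1, S_uud = 115, S_udd = 99.28, S_ddd = 85.74
Terminal payoffs (K − S): max(-37.1, 0) = 0, max(-18.95, 0) = 0, max(-3.275, 0) = 0, max(10.26, 0) = 10.26
Node uu (S = 121): continuation = 1/1.04·[0.6000·0.0000 + 0.4000·0.0000] = 0.0000; exercise value = 0.0000 ≤ continuation, so V_uu = 0.0000
Node ud (S = 104.5): continuation = 1/1.04·[0.6000·0.0000 + 0.4000·0.0000] = 0.0000; exercise value = 0.0000 ≤ continuation, so V_ud = 0.0000
Node dd (S = 90.25): continuation = 1/1.04·[0.6000·0.0000 + 0.4000·10.2625] = 3.9471; exercise value = 5.7500 > continuation, so V_dd = 5.7500 (exercise)
Node u (S = 110): continuation = 1/1.04·[0.6000·0.0000 + 0.4000·0.0000] = 0.0000; exercise value = 0.0000 ≤ continuation, so V_u = 0.0000
Node d (S = 95): continuation = 1/1.04·[0.6000·0.0000 + 0.4000·5.7500] = 2.2115; exercise value = 1.0000 ≤ continuation, so V_d = 2.2115
Node 0 (S = 100): continuation = 1/1.04·[0.6000·0.0000 + 0.4000·2.2115] = 0.8506; exercise value = 0.0000 ≤ continuation, so V_0 = 0.8506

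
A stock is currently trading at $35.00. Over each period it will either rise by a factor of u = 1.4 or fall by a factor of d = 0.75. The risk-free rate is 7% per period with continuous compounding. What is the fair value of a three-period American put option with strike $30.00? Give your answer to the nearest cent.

Risk-neutral probability p = (e^0.07 − 0.75)/(1.4 − 0.75) = 0.3225/0.6500 = 0.4962
Terminal stock prices: S_uuu = 96.04, S_uud = 51.45, S_udd = 27.56, S_ddd = 14.77
Terminal payoffs (K − S): max(-66.04, 0) = 0, max(-21.45, 0) = 0, max(2.438, 0) = 2.438, max(15.23, 0) = 15.23
Node uu (S = 68.6): continuation = e^(−0.07)·[0.4962·0.0000 + 0.5038·0.0000] = 0.0000; exercise value = 0.0000 ≤ continuation, so V_uu = 0.0000
Node ud (S = 36.75): continuation = e^(−0.07)·[0.4962·0.0000 + 0.5038·2.4375] = 1.1451; exercise value = 0.0000 ≤ continuation, so V_ud = 1.1451
Node dd (S = 19.69): continuation = e^(−0.07)·[0.4962·2.4375 + 0.5038·15.2344] = 8.2843; exercise value = 10.3125 > continuation, so V_dd = 10.3125 (exercise)
Node u (S = 49): continuation = e^(−0.07)·[0.4962·0.0000 + 0.5038·1.1451] = 0.5379; exercise value = 0.0000 ≤ continuation, so V_u = 0.5379
Node d (S = 26.25): continuation = e^(−0.07)·[0.4962·1.1451 + 0.5038·10.3125] = 5.3743; exercise value = 3.7500 ≤ continuation, so V_d = 5.3743
Node 0 (S = 35): continuation = e^(−0.07)·[0.4962·0.5379 + 0.5038·5.3743] = 2.7735; exercise value = 0.0000 ≤ continuation, so V_0 = 2.7735

$2.77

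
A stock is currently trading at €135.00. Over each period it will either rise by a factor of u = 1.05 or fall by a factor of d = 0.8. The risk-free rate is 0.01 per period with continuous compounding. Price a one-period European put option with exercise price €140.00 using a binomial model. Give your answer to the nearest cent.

€5.06

Risk-neutral probability p = (e^0.01 − 0.8)/(1.05 − 0.8) = 0.2101/0.2500 = 0.8402
Terminal stock prices: S_u = 141.8, S_d = 108
Terminal payoffs (K − S): max(-1.75, 0) = 0, max(32, 0) = 32
Node 0 (S = 135): V_0 = e^(−0.01)·[0.8402·0.0000 + 0.1598·32.0000] = 5.0627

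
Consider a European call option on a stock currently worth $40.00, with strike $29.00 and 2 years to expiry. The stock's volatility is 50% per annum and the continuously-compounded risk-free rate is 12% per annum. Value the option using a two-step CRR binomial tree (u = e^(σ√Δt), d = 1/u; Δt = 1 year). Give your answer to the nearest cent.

$20.00

CRR parameters: u = e^(σ√Δt) = e^(0.5·√1) = 1.6487, d = 1/u = 0.6065
Per-period rate: rΔt = 0.12·1 = 0.12, so R = e^0.12 = 1.1275
Risk-neutral probability p = (e^0.12 − 0.6065)/(1.6487 − 0.6065) = 0.5210/1.0422 = 0.4999
Terminal stock prices: S_uu = 108.7, S_ud = 40, S_dd = 14.72
Terminal payoffs (S − K): max(79.73, 0) = 79.73, max(11, 0) = 11, max(-14.28, 0) = 0
Node u (S = 65.95): V_u = e^(−0.12)·[0.4999·79.7313 + 0.5001·11.0000] = 40.2282
Node d (S = 24.26): V_d = e^(−0.12)·[0.4999·11.0000 + 0.5001·0.0000] = 4.8769
Node 0 (S = 40): V_0 = e^(−0.12)·[0.4999·40.2282 + 0.5001·4.8769] = 19.9984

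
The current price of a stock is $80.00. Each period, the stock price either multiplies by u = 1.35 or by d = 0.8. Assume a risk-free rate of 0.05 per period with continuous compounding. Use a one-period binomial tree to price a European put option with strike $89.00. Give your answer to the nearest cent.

Risk-neutral probability p = (e^0.05 − 0.8)/(1.35 − 0.8) = 0.2513/0.5500 = 0.4569
Terminal stock prices: S_u = 108, S_d = 64
Terminal payoffs (K − S): max(-19, 0) = 0, max(25, 0) = 25
Node 0 (S = 80): V_0 = e^(−0.05)·[0.4569·0.0000 + 0.5431·25.0000] = 12.9164

$12.92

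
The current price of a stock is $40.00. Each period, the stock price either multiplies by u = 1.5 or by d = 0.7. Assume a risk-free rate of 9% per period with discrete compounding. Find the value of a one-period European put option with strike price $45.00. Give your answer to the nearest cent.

$7.99

Risk-neutral probability p = (1 + 0.09 − 0.7)/(1.5 − 0.7) = 0.3900/0.8000 = 0.4875
Terminal stock prices: S_u = 60, S_d = 28
Terminal payoffs (K − S): max(-15, 0) = 0, max(17, 0) = 17
Node 0 (S = 40): V_0 = 1/1.09·[0.4875·0.0000 + 0.5125·17.0000] = 7.9931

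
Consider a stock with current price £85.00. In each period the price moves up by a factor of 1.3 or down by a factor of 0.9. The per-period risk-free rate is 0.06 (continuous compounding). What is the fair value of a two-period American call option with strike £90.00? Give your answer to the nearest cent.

Risk-neutral probability p = (e^0.06 − 0.9)/(1.3 − 0.9) = 0.1618/0.4000 = 0.4046
Terminal stock prices: S_uu = 143.7, S_ud = 99.45, S_dd = 68.85
Terminal payoffs (S − K): max(53.65, 0) = 53.65, max(9.45, 0) = 9.45, max(-21.15, 0) = 0
Node u (S = 110.5): continuation = e^(−0.06)·[0.4046·53.6500 + 0.5954·9.4500] = 25.7412; exercise value = 20.5000 ≤ continuation, so V_u = 25.7412
Node d (S = 76.5): continuation = e^(−0.06)·[0.4046·9.4500 + 0.5954·0.0000] = 3.6007; exercise value = 0.0000 ≤ continuation, so V_d = 3.6007
Node 0 (S = 85): continuation = e^(−0.06)·[0.4046·25.7412 + 0.5954·3.6007] = 11.8272; exercise value = 0.0000 ≤ continuation, so V_0 = 11.8272

£11.83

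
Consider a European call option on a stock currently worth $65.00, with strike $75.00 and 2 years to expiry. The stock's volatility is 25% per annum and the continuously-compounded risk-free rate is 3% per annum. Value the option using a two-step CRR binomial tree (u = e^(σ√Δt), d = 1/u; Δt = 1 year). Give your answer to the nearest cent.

CRR parameters: u = e^(σ√Δt) = e^(0.25·√1) = 1.2840, d = 1/u = 0.7788
Per-period rate: rΔt = 0.03·1 = 0.03, so R = e^0.03 = 1.0305
Risk-neutral probability p = (e^0.03 − 0.7788)/(1.2840 − 0.7788) = 0.2517/0.5052 = 0.4981
Terminal stock prices: S_uu = 107.2, S_ud = 65, S_dd = 39.42
Terminal payoffs (S − K): max(32.17, 0) = 32.17, max(-10, 0) = 0, max(-35.58, 0) = 0
Node u (S = 83.46): V_u = e^(−0.03)·[0.4981·32.1669 + 0.5019·0.0000] = 15.5489
Node d (S = 50.62): V_d = e^(−0.03)·[0.4981·0.0000 + 0.5019·0.0000] = 0.0000
Node 0 (S = 65): V_0 = e^(−0.03)·[0.4981·15.5489 + 0.5019·0.0000] = 7.5160

$7.52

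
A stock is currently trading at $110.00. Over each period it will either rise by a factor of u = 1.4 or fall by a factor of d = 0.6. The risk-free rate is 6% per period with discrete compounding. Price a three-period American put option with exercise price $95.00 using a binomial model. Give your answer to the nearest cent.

Risk-neutral probability p = (1 + 0.06 − 0.6)/(1.4 − 0.6) = 0.4600/0.8000 = 0.5750
Terminal stock prices: S_uuu = 301.8, S_uud = 129.4, S_udd = 55.44, S_ddd = 23.76
Terminal payoffs (K − S): max(-206.8, 0) = 0, max(-34.36, 0) = 0, max(39.56, 0) = 39.56, max(71.24, 0) = 71.24
Node uu (S = 215.6): continuation = 1/1.06·[0.5750·0.0000 + 0.4250·0.0000] = 0.0000; exercise value = 0.0000 ≤ continuation, so V_uu = 0.0000
Node ud (S = 92.4): continuation = 1/1.06·[0.5750·0.0000 + 0.4250·39.5600] = 15.8613; exercise value = 2.6000 ≤ continuation, so V_ud = 15.8613
Node dd (S = 39.6): continuation = 1/1.06·[0.5750·39.5600 + 0.4250·71.2400] = 50.0226; exercise value = 55.4000 > continuation, so V_dd = 55.4000 (exercise)
Node u (S = 154): continuation = 1/1.06·[0.5750·0.0000 + 0.4250·15.8613] = 6.3595; exercise value = 0.0000 ≤ continuation, so V_u = 6.3595
Node d (S = 66): continuation = 1/1.06·[0.5750·15.8613 + 0.4250·55.4000] = 30.8163; exercise value = 29.0000 ≤ continuation, so V_d = 30.8163
Node 0 (S = 110): continuation = 1/1.06·[0.5750·6.3595 + 0.4250·30.8163] = 15.8053; exercise value = 0.0000 ≤ continuation, so V_0 = 15.8053

$15.81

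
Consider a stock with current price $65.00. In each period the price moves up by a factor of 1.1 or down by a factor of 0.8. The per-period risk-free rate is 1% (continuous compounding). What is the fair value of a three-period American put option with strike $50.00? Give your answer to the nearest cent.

Risk-neutral probability p = (e^0.01 − 0.8)/(1.1 − 0.8) = 0.2101/0.3000 = 0.7002
Terminal stock prices: S_uuu = 86.52, S_uud = 62.92, S_udd = 45.76, S_ddd = 33.28
Terminal payoffs (K − S): max(-36.52, 0) = 0, max(-12.92, 0) = 0, max(4.24, 0) = 4.24, max(16.72, 0) = 16.72
Node uu (S = 78.65): continuation = e^(−0.01)·[0.7002·0.0000 + 0.2998·0.0000] = 0.0000; exercise value = 0.0000 ≤ continuation, so V_uu = 0.0000
Node ud (S = 57.2): continuation = e^(−0.01)·[0.7002·0.0000 + 0.2998·4.2400] = 1.2586; exercise value = 0.0000 ≤ continuation, so V_ud = 1.2586
Node dd (S = 41.6): continuation = e^(−0.01)·[0.7002·4.2400 + 0.2998·16.7200] = 7.9025; exercise value = 8.4000 > continuation, so V_dd = 8.4000 (exercise)
Node u (S = 71.5): continuation = e^(−0.01)·[0.7002·0.0000 + 0.2998·1.2586] = 0.3736; exercise value = 0.0000 ≤ continuation, so V_u = 0.3736
Node d (S = 52): continuation = e^(−0.01)·[0.7002·1.2586 + 0.2998·8.4000] = 3.3660; exercise value = 0.0000 ≤ continuation, so V_d = 3.3660
Node 0 (S = 65): continuation = e^(−0.01)·[0.7002·0.3736 + 0.2998·3.3660] = 1.2582; exercise value = 0.0000 ≤ continuation, so V_0 = 1.2582

$1.26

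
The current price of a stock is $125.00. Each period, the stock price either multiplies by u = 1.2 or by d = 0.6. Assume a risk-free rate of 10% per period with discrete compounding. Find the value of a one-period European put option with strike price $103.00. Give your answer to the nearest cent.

Risk-neutral probability p = (1 + 0.1 − 0.6)/(1.2 − 0.6) = 0.5000/0.6000 = 0.8333
Terminal stock prices: S_u = 150, S_d = 75
Terminal payoffs (K − S): max(-47, 0) = 0, max(28, 0) = 28
Node 0 (S = 125): V_0 = 1/1.1·[0.8333·0.0000 + 0.1667·28.0000] = 4.2424

$4.24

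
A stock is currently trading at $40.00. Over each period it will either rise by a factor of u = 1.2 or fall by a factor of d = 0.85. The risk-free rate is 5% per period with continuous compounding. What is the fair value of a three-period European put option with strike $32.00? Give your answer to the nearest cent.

$0.49

Risk-neutral probability p = (e^0.05 − 0.85)/(1.2 − 0.85) = 0.2013/0.3500 = 0.5751
Terminal stock prices: S_uuu = 69.12, S_uud = 48.96, S_udd = 34.68, S_ddd = 24.56
Terminal payoffs (K − S): max(-37.12, 0) = 0, max(-16.96, 0) = 0, max(-2.68, 0) = 0, max(7.435, 0) = 7.435
Node uu (S = 57.6): V_uu = e^(−0.05)·[0.5751·0.0000 + 0.4249·0.0000] = 0.0000
Node ud (S = 40.8): V_ud = e^(−0.05)·[0.5751·0.0000 + 0.4249·0.0000] = 0.0000
Node dd (S = 28.9): V_dd = e^(−0.05)·[0.5751·0.0000 + 0.4249·7.4350] = 3.0053
Node u (S = 48): V_u = e^(−0.05)·[0.5751·0.0000 + 0.4249·0.0000] = 0.0000
Node d (S = 34): V_d = e^(−0.05)·[0.5751·0.0000 + 0.4249·3.0053] = 1.2148
Node 0 (S = 40): V_0 = e^(−0.05)·[0.5751·0.0000 + 0.4249·1.2148] = 0.4910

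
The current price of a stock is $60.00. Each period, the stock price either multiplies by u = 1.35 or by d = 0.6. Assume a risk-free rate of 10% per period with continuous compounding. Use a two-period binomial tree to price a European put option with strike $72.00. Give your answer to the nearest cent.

Risk-neutral probability p = (e^0.1 − 0.6)/(1.35 − 0.6) = 0.5052/0.7500 = 0.6736
Terminal stock prices: S_uu = 109.4, S_ud = 48.6, S_dd = 21.6
Terminal payoffs (K − S): max(-37.35, 0) = 0, max(23.4, 0) = 23.4, max(50.4, 0) = 50.4
Node u (S = 81): V_u = e^(−0.1)·[0.6736·0.0000 + 0.3264·23.4000] = 6.9118
Node d (S = 36): V_d = e^(−0.1)·[0.6736·23.4000 + 0.3264·50.4000] = 29.1483
Node 0 (S = 60): V_0 = e^(−0.1)·[0.6736·6.9118 + 0.3264·29.1483] = 12.8221

$12.82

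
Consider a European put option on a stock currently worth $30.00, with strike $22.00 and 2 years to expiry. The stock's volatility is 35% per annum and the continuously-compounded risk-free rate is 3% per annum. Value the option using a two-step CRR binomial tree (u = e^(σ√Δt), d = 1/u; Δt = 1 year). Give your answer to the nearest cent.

$1.98

CRR parameters: u = e^(σ√Δt) = e^(0.35·√1) = 1.4191, d = 1/u = 0.7047
Per-period rate: rΔt = 0.03·1 = 0.03, so R = e^0.03 = 1.0305
Risk-neutral probability p = (e^0.03 − 0.7047)/(1.4191 − 0.7047) = 0.3258/0.7144 = 0.4560
Terminal stock prices: S_uu = 60.41, S_ud = 30, S_dd = 14.9
Terminal payoffs (K − S): max(-38.41, 0) = 0, max(-8, 0) = 0, max(7.102, 0) = 7.102
Node u (S = 42.57): V_u = e^(−0.03)·[0.4560·0.0000 + 0.5440·0.0000] = 0.0000
Node d (S = 21.14): V_d = e^(−0.03)·[0.4560·0.0000 + 0.5440·7.1024] = 3.7494
Node 0 (S = 30): V_0 = e^(−0.03)·[0.4560·0.0000 + 0.5440·3.7494] = 1.9794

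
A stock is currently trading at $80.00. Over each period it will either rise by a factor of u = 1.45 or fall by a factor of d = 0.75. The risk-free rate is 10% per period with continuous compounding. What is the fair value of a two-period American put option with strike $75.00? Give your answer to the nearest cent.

Risk-neutral probability p = (e^0.1 − 0.75)/(1.45 − 0.75) = 0.3552/0.7000 = 0.5074
Terminal stock prices: S_uu = 168.2, S_ud = 87, S_dd = 45
Terminal payoffs (K − S): max(-93.2, 0) = 0, max(-12, 0) = 0, max(30, 0) = 30
Node u (S = 116): continuation = e^(−0.1)·[0.5074·0.0000 + 0.4926·0.0000] = 0.0000; exercise value = 0.0000 ≤ continuation, so V_u = 0.0000
Node d (S = 60): continuation = e^(−0.1)·[0.5074·0.0000 + 0.4926·30.0000] = 13.3720; exercise value = 15.0000 > continuation, so V_d = 15.0000 (exercise)
Node 0 (S = 80): continuation = e^(−0.1)·[0.5074·0.0000 + 0.4926·15.0000] = 6.6860; exercise value = 0.0000 ≤ continuation, so V_0 = 6.6860

$6.69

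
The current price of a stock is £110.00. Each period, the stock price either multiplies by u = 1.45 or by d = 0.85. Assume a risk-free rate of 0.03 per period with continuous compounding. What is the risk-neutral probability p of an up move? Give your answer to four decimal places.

Risk-neutral probability p = (e^0.03 − 0.85)/(1.45 − 0.85) = 0.1805/0.6000 = 0.3008

p = 0.3008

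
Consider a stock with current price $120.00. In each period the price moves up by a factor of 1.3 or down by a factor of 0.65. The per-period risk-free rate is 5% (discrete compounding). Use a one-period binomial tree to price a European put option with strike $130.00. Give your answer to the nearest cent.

Risk-neutral probability p = (1 + 0.05 − 0.65)/(1.3 − 0.65) = 0.4000/0.6500 = 0.6154
Terminal stock prices: S_u = 156, S_d = 78
Terminal payoffs (K − S): max(-26, 0) = 0, max(52, 0) = 52
Node 0 (S = 120): V_0 = 1/1.05·[0.6154·0.0000 + 0.3846·52.0000] = 19.0476

$19.05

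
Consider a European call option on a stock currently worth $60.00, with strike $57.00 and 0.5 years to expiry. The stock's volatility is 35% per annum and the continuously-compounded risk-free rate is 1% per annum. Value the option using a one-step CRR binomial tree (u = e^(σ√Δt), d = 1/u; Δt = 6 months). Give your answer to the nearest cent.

$8.86

CRR parameters: u = e^(σ√Δt) = e^(0.35·√0.5) = 1.2808, d = 1/u = 0.7808
Per-period rate: rΔt = 0.01·0.5 = 0.005, so R = e^0.005 = 1.0050
Risk-neutral probability p = (e^0.005 − 0.7808)/(1.2808 − 0.7808) = 0.2243/0.5000 = 0.4485
Terminal stock prices: S_u = 76.85, S_d = 46.85
Terminal payoffs (S − K): max(19.85, 0) = 19.85, max(-10.15, 0) = 0
Node 0 (S = 60): V_0 = e^(−0.005)·[0.4485·19.8482 + 0.5515·0.0000] = 8.8568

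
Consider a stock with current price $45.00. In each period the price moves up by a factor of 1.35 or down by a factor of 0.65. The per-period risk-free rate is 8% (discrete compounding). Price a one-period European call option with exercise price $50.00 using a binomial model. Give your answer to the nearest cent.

$6.11

Risk-neutral probability p = (1 + 0.08 − 0.65)/(1.35 − 0.65) = 0.4300/0.7000 = 0.6143
Terminal stock prices: S_u = 60.75, S_d = 29.25
Terminal payoffs (S − K): max(10.75, 0) = 10.75, max(-20.75, 0) = 0
Node 0 (S = 45): V_0 = 1/1.08·[0.6143·10.7500 + 0.3857·0.0000] = 6.1144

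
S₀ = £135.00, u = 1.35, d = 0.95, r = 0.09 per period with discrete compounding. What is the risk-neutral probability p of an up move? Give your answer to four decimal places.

Risk-neutral probability p = (1 + 0.09 − 0.95)/(1.35 − 0.95) = 0.1400/0.4000 = 0.3500

p = 0.3500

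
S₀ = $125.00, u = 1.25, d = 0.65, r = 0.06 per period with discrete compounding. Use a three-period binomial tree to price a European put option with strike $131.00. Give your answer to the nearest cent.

$15.30

Risk-neutral probability p = (1 + 0.06 − 0.65)/(1.25 − 0.65) = 0.4100/0.6000 = 0.6833
Terminal stock prices: S_uuu = 244.1, S_uud = 127, S_udd = 66.02, S_ddd = 34.33
Terminal payoffs (K − S): max(-113.1, 0) = 0, max(4.047, 0) = 4.047, max(64.98, 0) = 64.98, max(96.67, 0) = 96.67
Node uu (S = 195.3): V_uu = 1/1.06·[0.6833·0.0000 + 0.3167·4.0469] = 1.2090
Node ud (S = 101.6): V_ud = 1/1.06·[0.6833·4.0469 + 0.3167·64.9844] = 22.0224
Node dd (S = 52.81): V_dd = 1/1.06·[0.6833·64.9844 + 0.3167·96.6719] = 70.7724
Node u (S = 156.2): V_u = 1/1.06·[0.6833·1.2090 + 0.3167·22.0224] = 7.3584
Node d (S = 81.25): V_d = 1/1.06·[0.6833·22.0224 + 0.3167·70.7724] = 35.3395
Node 0 (S = 125): V_0 = 1/1.06·[0.6833·7.3584 + 0.3167·35.3395] = 15.3010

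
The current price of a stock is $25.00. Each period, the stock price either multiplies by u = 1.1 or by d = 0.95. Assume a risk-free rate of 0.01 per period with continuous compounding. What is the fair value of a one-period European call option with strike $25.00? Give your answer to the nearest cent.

Risk-neutral probability p = (e^0.01 − 0.95)/(1.1 − 0.95) = 0.0601/0.1500 = 0.4003
Terminal stock prices: S_u = 27.5, S_d = 23.75
Terminal payoffs (S − K): max(2.5, 0) = 2.5, max(-1.25, 0) = 0
Node 0 (S = 25): V_0 = e^(−0.01)·[0.4003·2.5000 + 0.5997·0.0000] = 0.9909

$0.99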